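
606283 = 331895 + 274388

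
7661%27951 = 7661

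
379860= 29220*13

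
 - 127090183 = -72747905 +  - 54342278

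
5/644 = 5/644 = 0.01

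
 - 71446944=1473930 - 72920874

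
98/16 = 49/8 =6.12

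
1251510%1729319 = 1251510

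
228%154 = 74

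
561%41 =28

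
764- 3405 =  - 2641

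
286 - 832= - 546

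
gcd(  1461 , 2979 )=3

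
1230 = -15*(-82)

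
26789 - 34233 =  - 7444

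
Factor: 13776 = 2^4*3^1*7^1* 41^1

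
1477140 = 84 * 17585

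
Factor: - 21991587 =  - 3^1*173^1*42373^1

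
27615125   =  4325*6385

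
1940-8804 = -6864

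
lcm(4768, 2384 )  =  4768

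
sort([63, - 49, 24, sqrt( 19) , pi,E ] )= [ - 49,E, pi , sqrt (19),24 , 63 ]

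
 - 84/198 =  - 14/33 = - 0.42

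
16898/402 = 8449/201 = 42.03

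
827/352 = 827/352 = 2.35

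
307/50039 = 307/50039=0.01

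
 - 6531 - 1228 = -7759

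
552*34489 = 19037928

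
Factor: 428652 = 2^2* 3^7 *7^2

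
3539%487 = 130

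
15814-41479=  -  25665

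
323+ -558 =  - 235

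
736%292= 152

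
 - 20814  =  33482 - 54296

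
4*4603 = 18412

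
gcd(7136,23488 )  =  32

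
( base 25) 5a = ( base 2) 10000111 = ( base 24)5f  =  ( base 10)135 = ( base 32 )47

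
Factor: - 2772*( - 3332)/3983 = 1319472/569  =  2^4*3^2*7^2 * 11^1 *17^1*569^( - 1) 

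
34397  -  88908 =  - 54511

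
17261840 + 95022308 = 112284148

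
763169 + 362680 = 1125849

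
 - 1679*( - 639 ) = 1072881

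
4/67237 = 4/67237 = 0.00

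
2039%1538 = 501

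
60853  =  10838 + 50015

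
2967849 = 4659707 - 1691858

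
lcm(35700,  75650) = 3177300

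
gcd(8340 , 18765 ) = 2085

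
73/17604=73/17604 = 0.00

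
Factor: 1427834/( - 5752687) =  - 2^1*19^(- 1) * 67^ ( - 1) * 4519^(-1)*713917^1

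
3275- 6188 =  - 2913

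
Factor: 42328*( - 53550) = -2^4*3^2* 5^2*7^1*11^1*13^1*17^1* 37^1 = - 2266664400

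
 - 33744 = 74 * ( -456)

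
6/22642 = 3/11321 = 0.00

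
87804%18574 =13508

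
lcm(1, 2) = 2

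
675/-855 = -1 +4/19= - 0.79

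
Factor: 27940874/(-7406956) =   -  2^( - 1) * 13^1 * 37^( - 1)*50047^( - 1) * 1074649^1=- 13970437/3703478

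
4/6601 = 4/6601 = 0.00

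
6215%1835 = 710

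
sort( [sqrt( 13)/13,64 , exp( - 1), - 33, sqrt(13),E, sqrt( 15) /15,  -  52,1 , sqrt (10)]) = [ - 52,  -  33, sqrt( 15) /15, sqrt( 13)/13, exp ( - 1 ), 1, E, sqrt( 10 ), sqrt( 13 ), 64] 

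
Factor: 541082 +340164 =2^1*17^1*25919^1= 881246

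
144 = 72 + 72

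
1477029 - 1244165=232864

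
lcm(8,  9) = 72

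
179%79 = 21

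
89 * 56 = 4984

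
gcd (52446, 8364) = 6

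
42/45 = 14/15  =  0.93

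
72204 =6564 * 11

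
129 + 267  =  396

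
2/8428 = 1/4214 =0.00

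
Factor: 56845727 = 37^1*251^1*6121^1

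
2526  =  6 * 421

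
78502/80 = 39251/40 = 981.27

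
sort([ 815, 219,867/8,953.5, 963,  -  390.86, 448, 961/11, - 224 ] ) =[ - 390.86, - 224  ,  961/11, 867/8, 219 , 448, 815, 953.5,963 ]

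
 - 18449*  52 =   -  959348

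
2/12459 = 2/12459= 0.00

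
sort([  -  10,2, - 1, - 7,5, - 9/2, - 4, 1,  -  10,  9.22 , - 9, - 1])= [ - 10, - 10, - 9, - 7, - 9/2 ,-4,-1, - 1, 1,2, 5,9.22] 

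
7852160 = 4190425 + 3661735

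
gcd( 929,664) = 1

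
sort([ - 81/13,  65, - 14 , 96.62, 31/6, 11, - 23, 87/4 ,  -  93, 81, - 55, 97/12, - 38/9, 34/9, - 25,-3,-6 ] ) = [ - 93,  -  55, - 25, - 23,-14, - 81/13,-6 , - 38/9,- 3 , 34/9, 31/6, 97/12, 11,  87/4, 65,  81, 96.62]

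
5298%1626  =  420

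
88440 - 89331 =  - 891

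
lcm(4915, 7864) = 39320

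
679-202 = 477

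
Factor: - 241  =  -241^1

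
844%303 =238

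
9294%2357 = 2223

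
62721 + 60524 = 123245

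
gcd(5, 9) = 1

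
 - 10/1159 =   -  1+1149/1159 = - 0.01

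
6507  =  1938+4569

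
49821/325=153  +  96/325 = 153.30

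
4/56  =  1/14= 0.07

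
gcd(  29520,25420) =820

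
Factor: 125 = 5^3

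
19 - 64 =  - 45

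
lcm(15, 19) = 285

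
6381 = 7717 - 1336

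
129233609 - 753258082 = -624024473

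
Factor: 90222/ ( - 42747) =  - 2^1*11^1*1367^1*14249^( - 1 )= - 30074/14249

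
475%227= 21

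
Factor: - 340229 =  - 397^1*857^1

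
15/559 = 15/559 = 0.03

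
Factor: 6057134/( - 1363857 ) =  - 2^1*3^( - 1)*11^(-1) * 17^1*37^( - 1 )*1117^( - 1)*178151^1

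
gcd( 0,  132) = 132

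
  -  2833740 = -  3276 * 865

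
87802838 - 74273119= 13529719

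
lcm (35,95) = 665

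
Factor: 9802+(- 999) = 8803 =8803^1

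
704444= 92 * 7657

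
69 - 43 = 26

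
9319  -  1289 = 8030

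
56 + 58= 114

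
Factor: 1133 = 11^1*103^1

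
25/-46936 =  - 25/46936= -  0.00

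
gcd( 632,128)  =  8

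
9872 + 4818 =14690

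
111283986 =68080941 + 43203045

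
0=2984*0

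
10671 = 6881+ 3790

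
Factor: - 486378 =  - 2^1*3^3*9007^1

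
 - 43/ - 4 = 43/4 = 10.75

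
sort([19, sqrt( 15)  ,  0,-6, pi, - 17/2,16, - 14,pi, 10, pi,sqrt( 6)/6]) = [ - 14,  -  17/2,  -  6, 0, sqrt( 6)/6, pi, pi, pi,sqrt(15 ),10,16,  19 ] 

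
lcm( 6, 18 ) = 18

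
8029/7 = 1147 = 1147.00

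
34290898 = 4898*7001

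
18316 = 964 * 19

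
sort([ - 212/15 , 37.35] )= [ - 212/15  ,  37.35 ]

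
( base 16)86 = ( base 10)134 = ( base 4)2012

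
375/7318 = 375/7318 = 0.05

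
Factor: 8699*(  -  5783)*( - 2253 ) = 113340132201 = 3^1*751^1 * 5783^1*8699^1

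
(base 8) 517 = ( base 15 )175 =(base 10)335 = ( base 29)BG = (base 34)9t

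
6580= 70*94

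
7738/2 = 3869 = 3869.00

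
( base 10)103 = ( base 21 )4J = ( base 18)5D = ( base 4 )1213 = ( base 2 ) 1100111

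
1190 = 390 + 800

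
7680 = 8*960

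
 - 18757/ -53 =18757/53= 353.91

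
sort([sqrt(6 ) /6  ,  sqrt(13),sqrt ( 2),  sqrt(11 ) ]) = [sqrt( 6)/6,  sqrt(2), sqrt ( 11), sqrt(13) ]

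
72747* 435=31644945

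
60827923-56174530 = 4653393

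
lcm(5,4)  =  20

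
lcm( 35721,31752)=285768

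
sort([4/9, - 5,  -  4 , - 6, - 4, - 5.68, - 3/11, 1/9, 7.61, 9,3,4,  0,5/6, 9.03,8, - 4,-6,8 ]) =[-6,-6 ,  -  5.68, - 5, - 4, - 4, - 4, - 3/11,0,  1/9,4/9,5/6,3,4,  7.61, 8,8,9,  9.03 ]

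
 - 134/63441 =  - 1  +  63307/63441=- 0.00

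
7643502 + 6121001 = 13764503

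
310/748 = 155/374 = 0.41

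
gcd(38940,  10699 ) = 1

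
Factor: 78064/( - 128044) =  - 164/269 = - 2^2*41^1*269^( - 1 )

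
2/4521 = 2/4521=0.00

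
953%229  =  37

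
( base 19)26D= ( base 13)504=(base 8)1521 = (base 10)849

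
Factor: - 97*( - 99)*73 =3^2 *11^1*73^1 *97^1=701019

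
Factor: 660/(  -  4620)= - 1/7  =  - 7^( - 1) 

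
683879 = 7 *97697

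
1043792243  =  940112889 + 103679354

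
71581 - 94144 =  - 22563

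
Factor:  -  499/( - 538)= 2^( - 1 )*269^(- 1)*499^1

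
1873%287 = 151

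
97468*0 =0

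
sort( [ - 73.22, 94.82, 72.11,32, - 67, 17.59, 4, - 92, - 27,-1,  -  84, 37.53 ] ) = [- 92, - 84, - 73.22, - 67, - 27 , - 1, 4, 17.59, 32, 37.53, 72.11, 94.82] 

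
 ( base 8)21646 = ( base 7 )35415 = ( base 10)9126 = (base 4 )2032212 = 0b10001110100110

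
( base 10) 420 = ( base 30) E0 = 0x1A4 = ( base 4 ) 12210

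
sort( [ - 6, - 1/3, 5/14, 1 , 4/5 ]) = [ - 6, - 1/3, 5/14,4/5, 1]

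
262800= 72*3650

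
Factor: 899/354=2^( - 1 )*3^(- 1)*29^1*31^1 *59^(  -  1)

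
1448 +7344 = 8792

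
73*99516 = 7264668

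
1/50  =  1/50 = 0.02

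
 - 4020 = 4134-8154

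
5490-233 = 5257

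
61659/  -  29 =-2127  +  24/29=-2126.17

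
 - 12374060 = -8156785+-4217275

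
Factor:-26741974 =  - 2^1*7^1*79^1*24179^1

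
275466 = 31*8886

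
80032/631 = 80032/631 = 126.83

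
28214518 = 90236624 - 62022106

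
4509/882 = 5+11/98 = 5.11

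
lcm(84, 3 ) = 84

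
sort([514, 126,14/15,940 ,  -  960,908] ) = [ -960,  14/15,126, 514,908, 940] 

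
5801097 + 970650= 6771747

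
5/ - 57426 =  - 5/57426 =- 0.00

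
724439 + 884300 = 1608739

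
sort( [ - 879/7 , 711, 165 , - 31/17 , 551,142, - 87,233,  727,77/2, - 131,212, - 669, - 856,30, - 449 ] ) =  [ - 856, - 669, - 449, - 131, - 879/7, - 87,  -  31/17,30,77/2,142, 165, 212,233,551  ,  711,727]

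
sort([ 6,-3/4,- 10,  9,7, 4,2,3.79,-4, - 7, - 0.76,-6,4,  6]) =[-10, - 7, - 6, - 4, - 0.76, - 3/4,2,3.79,  4,4,  6,6,7,9 ]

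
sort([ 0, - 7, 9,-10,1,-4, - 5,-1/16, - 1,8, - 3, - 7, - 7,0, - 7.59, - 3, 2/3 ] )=[-10, - 7.59, - 7, - 7, - 7, - 5, - 4,-3, - 3, - 1,-1/16,0 , 0,2/3,1,8,9 ] 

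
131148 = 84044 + 47104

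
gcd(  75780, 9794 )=2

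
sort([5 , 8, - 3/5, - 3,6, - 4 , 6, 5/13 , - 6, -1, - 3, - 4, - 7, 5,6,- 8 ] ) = [ -8, - 7, - 6, - 4, - 4, - 3, - 3, - 1, - 3/5, 5/13,5, 5, 6, 6, 6, 8] 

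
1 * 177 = 177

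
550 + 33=583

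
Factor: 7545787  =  7545787^1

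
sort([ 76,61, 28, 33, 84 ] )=[ 28, 33,61, 76, 84]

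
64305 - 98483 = -34178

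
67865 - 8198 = 59667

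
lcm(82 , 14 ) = 574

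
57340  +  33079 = 90419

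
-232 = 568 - 800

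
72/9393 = 24/3131 = 0.01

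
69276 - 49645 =19631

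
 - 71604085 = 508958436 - 580562521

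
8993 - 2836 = 6157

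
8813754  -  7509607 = 1304147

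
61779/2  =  61779/2 = 30889.50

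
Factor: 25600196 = 2^2*23^1*463^1*601^1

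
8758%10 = 8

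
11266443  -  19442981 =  - 8176538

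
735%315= 105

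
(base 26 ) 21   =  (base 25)23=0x35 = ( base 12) 45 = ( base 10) 53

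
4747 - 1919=2828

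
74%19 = 17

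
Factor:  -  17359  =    -  17359^1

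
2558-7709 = -5151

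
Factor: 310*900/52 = 69750/13  =  2^1*3^2*5^3 * 13^( - 1 )*31^1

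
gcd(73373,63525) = 1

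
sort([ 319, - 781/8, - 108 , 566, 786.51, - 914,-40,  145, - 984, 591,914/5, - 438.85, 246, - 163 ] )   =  [ - 984,-914, - 438.85, - 163, - 108, - 781/8, - 40, 145, 914/5,246, 319,566,591,786.51]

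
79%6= 1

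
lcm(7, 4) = 28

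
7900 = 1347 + 6553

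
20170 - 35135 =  - 14965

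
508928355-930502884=-421574529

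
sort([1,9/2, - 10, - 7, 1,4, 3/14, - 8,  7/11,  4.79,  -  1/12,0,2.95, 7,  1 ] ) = [- 10, - 8  , - 7, - 1/12,  0, 3/14, 7/11, 1,1,  1, 2.95,4,9/2,  4.79  ,  7 ] 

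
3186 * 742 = 2364012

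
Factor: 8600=2^3*5^2*43^1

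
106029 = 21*5049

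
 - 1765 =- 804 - 961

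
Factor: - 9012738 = - 2^1  *  3^1*7^1*214589^1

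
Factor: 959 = 7^1*137^1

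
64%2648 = 64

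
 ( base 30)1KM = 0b10111110010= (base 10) 1522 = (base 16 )5f2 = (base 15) 6b7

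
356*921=327876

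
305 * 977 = 297985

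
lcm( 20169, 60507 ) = 60507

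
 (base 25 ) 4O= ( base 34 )3M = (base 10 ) 124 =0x7c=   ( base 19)6A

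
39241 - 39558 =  -317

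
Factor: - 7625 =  - 5^3*61^1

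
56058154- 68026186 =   -  11968032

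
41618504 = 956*43534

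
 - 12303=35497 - 47800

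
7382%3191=1000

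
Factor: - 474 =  - 2^1*3^1*79^1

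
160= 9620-9460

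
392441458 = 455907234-63465776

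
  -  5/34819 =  - 1 + 34814/34819 = - 0.00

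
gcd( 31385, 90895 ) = 5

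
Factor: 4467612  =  2^2*3^1*23^1*16187^1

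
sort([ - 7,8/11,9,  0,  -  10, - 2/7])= [ - 10,-7,  -  2/7,0 , 8/11,  9]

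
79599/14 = 79599/14 = 5685.64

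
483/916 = 483/916 = 0.53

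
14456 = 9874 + 4582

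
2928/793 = 3 + 9/13 =3.69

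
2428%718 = 274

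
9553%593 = 65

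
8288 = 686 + 7602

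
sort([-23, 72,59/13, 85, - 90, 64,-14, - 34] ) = [ -90,-34,-23, - 14, 59/13,64, 72 , 85] 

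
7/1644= 7/1644 = 0.00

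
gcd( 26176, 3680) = 32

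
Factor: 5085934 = 2^1 * 7^1*103^1 * 3527^1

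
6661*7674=51116514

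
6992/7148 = 1748/1787 = 0.98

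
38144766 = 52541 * 726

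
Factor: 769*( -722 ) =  - 555218  =  - 2^1 * 19^2*769^1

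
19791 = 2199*9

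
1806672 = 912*1981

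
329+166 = 495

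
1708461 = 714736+993725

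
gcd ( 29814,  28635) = 3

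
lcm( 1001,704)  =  64064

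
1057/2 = 1057/2=528.50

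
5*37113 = 185565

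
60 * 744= 44640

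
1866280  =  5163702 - 3297422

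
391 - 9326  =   - 8935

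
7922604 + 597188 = 8519792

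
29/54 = 29/54=0.54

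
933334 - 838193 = 95141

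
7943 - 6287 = 1656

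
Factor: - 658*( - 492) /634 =2^2 * 3^1*7^1 * 41^1*47^1 * 317^ (-1 )  =  161868/317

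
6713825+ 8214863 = 14928688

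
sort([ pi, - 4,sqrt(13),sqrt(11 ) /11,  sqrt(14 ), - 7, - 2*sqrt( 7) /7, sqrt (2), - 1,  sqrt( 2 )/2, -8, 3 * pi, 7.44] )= [ - 8, - 7, - 4, - 1  ,  -  2*sqrt ( 7)/7, sqrt(11 )/11  ,  sqrt(2 )/2,sqrt (2), pi,sqrt(13), sqrt(14 ), 7.44, 3*pi]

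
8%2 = 0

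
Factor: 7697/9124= 2^( - 2) * 43^1*179^1*2281^( - 1)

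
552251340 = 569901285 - 17649945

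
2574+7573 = 10147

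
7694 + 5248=12942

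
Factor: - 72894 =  - 2^1*3^1  *12149^1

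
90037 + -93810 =  -  3773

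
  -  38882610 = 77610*( - 501)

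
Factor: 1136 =2^4*71^1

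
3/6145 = 3/6145= 0.00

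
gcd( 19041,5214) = 33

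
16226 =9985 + 6241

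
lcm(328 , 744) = 30504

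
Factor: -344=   -  2^3 * 43^1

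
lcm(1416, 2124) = 4248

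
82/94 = 41/47 = 0.87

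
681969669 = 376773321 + 305196348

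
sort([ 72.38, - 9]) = [- 9, 72.38] 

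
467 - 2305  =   - 1838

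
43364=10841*4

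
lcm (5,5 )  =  5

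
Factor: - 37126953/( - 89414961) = 12375651/29804987 = 3^1*23^( - 1)*337^1*12241^1*1295869^( - 1)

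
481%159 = 4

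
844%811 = 33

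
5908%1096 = 428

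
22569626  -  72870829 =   -  50301203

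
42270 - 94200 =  - 51930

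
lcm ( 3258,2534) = 22806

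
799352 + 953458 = 1752810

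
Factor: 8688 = 2^4 * 3^1 * 181^1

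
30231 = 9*3359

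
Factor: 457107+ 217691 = 2^1*17^1*89^1*223^1  =  674798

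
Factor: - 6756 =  - 2^2 * 3^1*563^1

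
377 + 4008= 4385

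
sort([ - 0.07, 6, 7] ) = [-0.07, 6, 7 ] 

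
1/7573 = 1/7573=0.00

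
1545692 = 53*29164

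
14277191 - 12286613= 1990578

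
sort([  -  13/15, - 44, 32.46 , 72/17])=[-44, - 13/15,72/17, 32.46] 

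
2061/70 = 29 + 31/70  =  29.44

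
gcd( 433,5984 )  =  1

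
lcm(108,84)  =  756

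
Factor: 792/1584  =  2^( - 1) = 1/2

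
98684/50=1973 + 17/25= 1973.68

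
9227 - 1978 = 7249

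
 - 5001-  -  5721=720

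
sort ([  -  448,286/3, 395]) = [ - 448, 286/3,395]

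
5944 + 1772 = 7716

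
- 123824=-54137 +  - 69687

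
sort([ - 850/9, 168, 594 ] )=[ - 850/9,168,594 ] 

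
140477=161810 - 21333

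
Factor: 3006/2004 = 2^( - 1) * 3^1 = 3/2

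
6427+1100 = 7527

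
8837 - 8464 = 373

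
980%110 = 100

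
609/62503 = 87/8929 = 0.01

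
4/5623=4/5623=0.00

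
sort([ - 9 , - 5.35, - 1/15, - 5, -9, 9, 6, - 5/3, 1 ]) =[ - 9, - 9,  -  5.35,-5, - 5/3, - 1/15 , 1,6, 9 ] 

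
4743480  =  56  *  84705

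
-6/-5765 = 6/5765 =0.00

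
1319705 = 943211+376494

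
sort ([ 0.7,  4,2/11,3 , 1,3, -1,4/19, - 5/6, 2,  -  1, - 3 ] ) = [ - 3, - 1,  -  1, - 5/6,2/11,4/19,  0.7,  1 , 2,  3, 3,4]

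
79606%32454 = 14698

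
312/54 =52/9= 5.78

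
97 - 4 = 93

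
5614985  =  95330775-89715790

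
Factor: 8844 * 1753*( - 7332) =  - 113671896624 = - 2^4*3^2  *  11^1 * 13^1*47^1*67^1 *1753^1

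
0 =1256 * 0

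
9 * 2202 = 19818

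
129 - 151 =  - 22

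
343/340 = 1 + 3/340=1.01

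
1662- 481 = 1181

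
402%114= 60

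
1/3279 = 1/3279 = 0.00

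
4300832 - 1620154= 2680678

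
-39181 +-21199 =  - 60380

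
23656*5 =118280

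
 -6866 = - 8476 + 1610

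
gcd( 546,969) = 3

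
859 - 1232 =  -373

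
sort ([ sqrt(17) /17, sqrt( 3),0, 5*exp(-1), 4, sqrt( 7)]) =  [0, sqrt(17 ) /17, sqrt(3), 5  *exp ( - 1),  sqrt( 7), 4]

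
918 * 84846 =77888628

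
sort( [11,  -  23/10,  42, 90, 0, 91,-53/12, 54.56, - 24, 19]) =[  -  24, - 53/12, - 23/10,  0, 11, 19,42,54.56,90,  91] 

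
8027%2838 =2351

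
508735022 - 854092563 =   -  345357541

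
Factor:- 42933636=- 2^2*3^2*17^1*31^2*73^1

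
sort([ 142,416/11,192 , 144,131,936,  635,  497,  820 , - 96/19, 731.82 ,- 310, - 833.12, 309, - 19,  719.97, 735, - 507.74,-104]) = [ - 833.12,  -  507.74, -310, - 104, - 19, - 96/19, 416/11, 131 , 142,144,192, 309  ,  497, 635,719.97, 731.82 , 735 , 820,936]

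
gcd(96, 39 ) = 3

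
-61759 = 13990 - 75749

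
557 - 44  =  513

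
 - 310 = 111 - 421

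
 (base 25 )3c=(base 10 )87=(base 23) 3I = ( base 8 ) 127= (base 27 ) 36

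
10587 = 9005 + 1582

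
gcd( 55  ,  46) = 1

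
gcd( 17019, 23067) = 9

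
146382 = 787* 186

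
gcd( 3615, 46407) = 3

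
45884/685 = 66 + 674/685 = 66.98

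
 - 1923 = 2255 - 4178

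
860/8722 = 430/4361 = 0.10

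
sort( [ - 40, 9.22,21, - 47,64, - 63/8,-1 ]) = [ - 47, - 40,-63/8, - 1,9.22 , 21,64] 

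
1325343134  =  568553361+756789773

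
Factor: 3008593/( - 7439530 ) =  - 2^( - 1 )*5^( - 1)*19^1*22621^1*106279^( - 1 ) = - 429799/1062790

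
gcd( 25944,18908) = 4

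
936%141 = 90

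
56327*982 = 55313114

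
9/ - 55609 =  - 9/55609  =  - 0.00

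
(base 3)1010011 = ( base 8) 1456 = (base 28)112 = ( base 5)11224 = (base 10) 814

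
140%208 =140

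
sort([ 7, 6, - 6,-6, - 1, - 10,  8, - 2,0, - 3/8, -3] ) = [ - 10, - 6,-6, - 3, - 2 , - 1, -3/8, 0,6,7, 8] 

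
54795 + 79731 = 134526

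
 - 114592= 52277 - 166869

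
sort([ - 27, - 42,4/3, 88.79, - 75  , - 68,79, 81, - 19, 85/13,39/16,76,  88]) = [ - 75,-68,-42, - 27, - 19,4/3, 39/16,85/13, 76,79,81, 88,88.79]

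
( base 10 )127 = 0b1111111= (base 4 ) 1333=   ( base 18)71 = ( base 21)61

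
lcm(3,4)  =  12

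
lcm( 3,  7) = 21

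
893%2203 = 893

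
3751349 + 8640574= 12391923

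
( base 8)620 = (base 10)400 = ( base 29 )DN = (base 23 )H9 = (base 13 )24A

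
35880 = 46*780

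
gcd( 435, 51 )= 3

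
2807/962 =2 + 883/962=2.92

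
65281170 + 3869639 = 69150809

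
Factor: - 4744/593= - 2^3= - 8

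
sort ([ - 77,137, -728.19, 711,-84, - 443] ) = [-728.19, - 443, - 84 , - 77, 137,711 ]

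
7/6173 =7/6173 = 0.00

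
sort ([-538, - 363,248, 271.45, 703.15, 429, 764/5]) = [ - 538,- 363,764/5,248,271.45,429, 703.15]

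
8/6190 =4/3095 = 0.00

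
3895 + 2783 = 6678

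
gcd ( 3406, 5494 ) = 2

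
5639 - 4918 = 721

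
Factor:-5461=-43^1*127^1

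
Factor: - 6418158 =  - 2^1*3^1 * 1069693^1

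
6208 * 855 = 5307840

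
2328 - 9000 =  - 6672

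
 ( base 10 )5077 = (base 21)bag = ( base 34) 4DB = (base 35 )452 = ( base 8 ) 11725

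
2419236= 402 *6018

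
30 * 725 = 21750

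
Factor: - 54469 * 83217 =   -  3^1*27739^1*54469^1 = - 4532746773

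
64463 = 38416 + 26047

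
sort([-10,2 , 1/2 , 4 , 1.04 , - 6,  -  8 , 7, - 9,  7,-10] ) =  [ - 10,  -  10, - 9, -8, - 6,1/2, 1.04,2, 4,7 , 7 ] 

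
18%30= 18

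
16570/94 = 176 + 13/47= 176.28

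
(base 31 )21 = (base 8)77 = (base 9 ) 70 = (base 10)63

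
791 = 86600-85809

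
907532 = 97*9356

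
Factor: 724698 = 2^1*3^2*13^1*19^1*163^1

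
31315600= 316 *99100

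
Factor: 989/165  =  3^(-1)*5^(- 1 )*11^( - 1)*23^1*43^1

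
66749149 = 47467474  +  19281675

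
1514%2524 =1514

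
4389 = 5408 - 1019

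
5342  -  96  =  5246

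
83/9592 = 83/9592=   0.01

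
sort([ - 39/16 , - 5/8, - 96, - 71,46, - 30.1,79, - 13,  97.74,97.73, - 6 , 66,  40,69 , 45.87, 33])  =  [  -  96, - 71, - 30.1 , - 13, - 6,-39/16, - 5/8,33, 40,  45.87, 46,66, 69 , 79, 97.73, 97.74]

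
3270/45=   72 + 2/3 = 72.67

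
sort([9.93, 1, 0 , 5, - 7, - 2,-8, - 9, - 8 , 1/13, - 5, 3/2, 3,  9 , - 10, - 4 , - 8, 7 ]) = [ - 10, - 9, - 8,-8, - 8, - 7, - 5, - 4,- 2 , 0, 1/13, 1, 3/2,3,5 , 7,9,9.93]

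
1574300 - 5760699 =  - 4186399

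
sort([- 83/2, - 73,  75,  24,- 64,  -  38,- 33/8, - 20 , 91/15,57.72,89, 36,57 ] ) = [ - 73,-64, - 83/2,-38, - 20,-33/8,91/15,24 , 36,57,57.72,  75, 89 ] 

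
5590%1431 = 1297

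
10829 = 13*833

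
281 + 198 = 479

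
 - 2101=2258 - 4359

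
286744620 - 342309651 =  - 55565031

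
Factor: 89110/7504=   2^(-3)*5^1*19^1 = 95/8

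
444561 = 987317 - 542756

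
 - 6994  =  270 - 7264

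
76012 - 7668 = 68344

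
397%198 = 1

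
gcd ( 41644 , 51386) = 2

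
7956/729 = 884/81= 10.91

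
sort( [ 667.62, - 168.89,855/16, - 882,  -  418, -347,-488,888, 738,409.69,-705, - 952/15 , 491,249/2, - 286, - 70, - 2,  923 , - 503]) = [ - 882, - 705, - 503, -488, - 418, - 347, - 286 ,  -  168.89, - 70, - 952/15,-2,855/16, 249/2,  409.69, 491 , 667.62, 738,888,923]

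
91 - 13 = 78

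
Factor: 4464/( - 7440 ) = -3/5 = - 3^1*5^ ( - 1)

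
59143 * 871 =51513553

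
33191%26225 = 6966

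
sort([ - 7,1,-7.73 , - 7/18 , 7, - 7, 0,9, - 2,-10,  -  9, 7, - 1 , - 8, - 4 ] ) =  [ - 10, - 9, - 8, - 7.73 , - 7, - 7,  -  4,  -  2, - 1,  -  7/18, 0,1,7 , 7, 9 ] 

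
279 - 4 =275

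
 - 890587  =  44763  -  935350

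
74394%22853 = 5835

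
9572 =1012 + 8560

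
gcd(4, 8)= 4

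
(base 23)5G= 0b10000011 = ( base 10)131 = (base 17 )7C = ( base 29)4F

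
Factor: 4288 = 2^6*67^1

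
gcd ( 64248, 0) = 64248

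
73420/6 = 36710/3 = 12236.67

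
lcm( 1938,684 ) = 11628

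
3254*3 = 9762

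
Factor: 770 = 2^1*5^1*7^1*11^1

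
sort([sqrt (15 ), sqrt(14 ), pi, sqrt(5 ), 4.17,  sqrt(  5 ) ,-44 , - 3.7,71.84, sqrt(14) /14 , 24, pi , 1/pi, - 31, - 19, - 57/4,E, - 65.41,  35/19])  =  [ - 65.41,-44,  -  31 , - 19, - 57/4,-3.7, sqrt(14)/14, 1/pi, 35/19,  sqrt ( 5), sqrt( 5 ),E , pi,pi, sqrt(14) , sqrt( 15) , 4.17, 24,71.84 ] 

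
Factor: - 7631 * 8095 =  - 61772945 = -5^1*13^1*587^1*1619^1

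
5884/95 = 5884/95 = 61.94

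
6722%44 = 34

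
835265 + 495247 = 1330512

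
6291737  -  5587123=704614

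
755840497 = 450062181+305778316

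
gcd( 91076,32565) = 1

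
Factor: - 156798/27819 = -62/11 = -2^1*11^( - 1)*31^1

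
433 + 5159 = 5592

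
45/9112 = 45/9112  =  0.00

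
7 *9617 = 67319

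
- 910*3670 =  - 3339700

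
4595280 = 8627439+-4032159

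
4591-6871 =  - 2280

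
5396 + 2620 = 8016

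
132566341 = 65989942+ 66576399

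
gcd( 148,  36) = 4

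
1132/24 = 283/6=47.17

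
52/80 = 13/20 = 0.65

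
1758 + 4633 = 6391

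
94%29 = 7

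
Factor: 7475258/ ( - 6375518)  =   - 7^1 * 37^1 * 14431^1*3187759^(-1) = - 3737629/3187759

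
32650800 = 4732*6900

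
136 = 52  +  84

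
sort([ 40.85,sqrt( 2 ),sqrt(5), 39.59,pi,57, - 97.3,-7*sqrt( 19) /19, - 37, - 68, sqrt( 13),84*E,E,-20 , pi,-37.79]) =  [ - 97.3,-68,-37.79,-37, - 20,-7*sqrt(19 ) /19, sqrt(2),sqrt(5 ),E,pi,pi,sqrt ( 13), 39.59,40.85,57,84*E ] 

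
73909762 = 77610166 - 3700404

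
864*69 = 59616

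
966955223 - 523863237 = 443091986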